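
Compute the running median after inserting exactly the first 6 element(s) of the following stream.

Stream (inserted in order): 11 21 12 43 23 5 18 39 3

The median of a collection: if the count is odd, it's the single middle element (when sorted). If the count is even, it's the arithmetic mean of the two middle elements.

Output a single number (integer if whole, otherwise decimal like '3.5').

Answer: 16.5

Derivation:
Step 1: insert 11 -> lo=[11] (size 1, max 11) hi=[] (size 0) -> median=11
Step 2: insert 21 -> lo=[11] (size 1, max 11) hi=[21] (size 1, min 21) -> median=16
Step 3: insert 12 -> lo=[11, 12] (size 2, max 12) hi=[21] (size 1, min 21) -> median=12
Step 4: insert 43 -> lo=[11, 12] (size 2, max 12) hi=[21, 43] (size 2, min 21) -> median=16.5
Step 5: insert 23 -> lo=[11, 12, 21] (size 3, max 21) hi=[23, 43] (size 2, min 23) -> median=21
Step 6: insert 5 -> lo=[5, 11, 12] (size 3, max 12) hi=[21, 23, 43] (size 3, min 21) -> median=16.5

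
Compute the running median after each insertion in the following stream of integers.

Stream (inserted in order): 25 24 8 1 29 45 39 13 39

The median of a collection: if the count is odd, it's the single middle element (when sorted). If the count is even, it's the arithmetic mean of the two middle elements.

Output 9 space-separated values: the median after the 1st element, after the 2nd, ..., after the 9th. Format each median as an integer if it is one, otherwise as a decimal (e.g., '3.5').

Answer: 25 24.5 24 16 24 24.5 25 24.5 25

Derivation:
Step 1: insert 25 -> lo=[25] (size 1, max 25) hi=[] (size 0) -> median=25
Step 2: insert 24 -> lo=[24] (size 1, max 24) hi=[25] (size 1, min 25) -> median=24.5
Step 3: insert 8 -> lo=[8, 24] (size 2, max 24) hi=[25] (size 1, min 25) -> median=24
Step 4: insert 1 -> lo=[1, 8] (size 2, max 8) hi=[24, 25] (size 2, min 24) -> median=16
Step 5: insert 29 -> lo=[1, 8, 24] (size 3, max 24) hi=[25, 29] (size 2, min 25) -> median=24
Step 6: insert 45 -> lo=[1, 8, 24] (size 3, max 24) hi=[25, 29, 45] (size 3, min 25) -> median=24.5
Step 7: insert 39 -> lo=[1, 8, 24, 25] (size 4, max 25) hi=[29, 39, 45] (size 3, min 29) -> median=25
Step 8: insert 13 -> lo=[1, 8, 13, 24] (size 4, max 24) hi=[25, 29, 39, 45] (size 4, min 25) -> median=24.5
Step 9: insert 39 -> lo=[1, 8, 13, 24, 25] (size 5, max 25) hi=[29, 39, 39, 45] (size 4, min 29) -> median=25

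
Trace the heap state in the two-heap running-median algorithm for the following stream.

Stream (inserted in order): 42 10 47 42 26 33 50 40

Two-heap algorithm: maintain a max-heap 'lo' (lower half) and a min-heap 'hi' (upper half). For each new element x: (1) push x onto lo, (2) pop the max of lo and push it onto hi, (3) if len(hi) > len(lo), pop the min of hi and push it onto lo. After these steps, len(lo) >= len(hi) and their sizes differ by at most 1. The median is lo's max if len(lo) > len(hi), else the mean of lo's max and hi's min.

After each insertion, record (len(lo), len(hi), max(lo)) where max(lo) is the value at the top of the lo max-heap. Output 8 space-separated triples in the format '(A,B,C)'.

Answer: (1,0,42) (1,1,10) (2,1,42) (2,2,42) (3,2,42) (3,3,33) (4,3,42) (4,4,40)

Derivation:
Step 1: insert 42 -> lo=[42] hi=[] -> (len(lo)=1, len(hi)=0, max(lo)=42)
Step 2: insert 10 -> lo=[10] hi=[42] -> (len(lo)=1, len(hi)=1, max(lo)=10)
Step 3: insert 47 -> lo=[10, 42] hi=[47] -> (len(lo)=2, len(hi)=1, max(lo)=42)
Step 4: insert 42 -> lo=[10, 42] hi=[42, 47] -> (len(lo)=2, len(hi)=2, max(lo)=42)
Step 5: insert 26 -> lo=[10, 26, 42] hi=[42, 47] -> (len(lo)=3, len(hi)=2, max(lo)=42)
Step 6: insert 33 -> lo=[10, 26, 33] hi=[42, 42, 47] -> (len(lo)=3, len(hi)=3, max(lo)=33)
Step 7: insert 50 -> lo=[10, 26, 33, 42] hi=[42, 47, 50] -> (len(lo)=4, len(hi)=3, max(lo)=42)
Step 8: insert 40 -> lo=[10, 26, 33, 40] hi=[42, 42, 47, 50] -> (len(lo)=4, len(hi)=4, max(lo)=40)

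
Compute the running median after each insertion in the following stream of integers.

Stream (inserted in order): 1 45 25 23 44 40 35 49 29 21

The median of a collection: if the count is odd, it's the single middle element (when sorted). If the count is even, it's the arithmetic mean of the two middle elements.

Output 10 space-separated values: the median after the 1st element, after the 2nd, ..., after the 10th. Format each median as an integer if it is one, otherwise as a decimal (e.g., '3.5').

Answer: 1 23 25 24 25 32.5 35 37.5 35 32

Derivation:
Step 1: insert 1 -> lo=[1] (size 1, max 1) hi=[] (size 0) -> median=1
Step 2: insert 45 -> lo=[1] (size 1, max 1) hi=[45] (size 1, min 45) -> median=23
Step 3: insert 25 -> lo=[1, 25] (size 2, max 25) hi=[45] (size 1, min 45) -> median=25
Step 4: insert 23 -> lo=[1, 23] (size 2, max 23) hi=[25, 45] (size 2, min 25) -> median=24
Step 5: insert 44 -> lo=[1, 23, 25] (size 3, max 25) hi=[44, 45] (size 2, min 44) -> median=25
Step 6: insert 40 -> lo=[1, 23, 25] (size 3, max 25) hi=[40, 44, 45] (size 3, min 40) -> median=32.5
Step 7: insert 35 -> lo=[1, 23, 25, 35] (size 4, max 35) hi=[40, 44, 45] (size 3, min 40) -> median=35
Step 8: insert 49 -> lo=[1, 23, 25, 35] (size 4, max 35) hi=[40, 44, 45, 49] (size 4, min 40) -> median=37.5
Step 9: insert 29 -> lo=[1, 23, 25, 29, 35] (size 5, max 35) hi=[40, 44, 45, 49] (size 4, min 40) -> median=35
Step 10: insert 21 -> lo=[1, 21, 23, 25, 29] (size 5, max 29) hi=[35, 40, 44, 45, 49] (size 5, min 35) -> median=32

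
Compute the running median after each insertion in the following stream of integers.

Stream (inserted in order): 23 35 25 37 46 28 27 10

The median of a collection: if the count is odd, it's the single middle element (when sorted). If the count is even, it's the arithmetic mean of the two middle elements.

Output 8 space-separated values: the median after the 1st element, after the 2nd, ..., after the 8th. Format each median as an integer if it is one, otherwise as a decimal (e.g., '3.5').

Step 1: insert 23 -> lo=[23] (size 1, max 23) hi=[] (size 0) -> median=23
Step 2: insert 35 -> lo=[23] (size 1, max 23) hi=[35] (size 1, min 35) -> median=29
Step 3: insert 25 -> lo=[23, 25] (size 2, max 25) hi=[35] (size 1, min 35) -> median=25
Step 4: insert 37 -> lo=[23, 25] (size 2, max 25) hi=[35, 37] (size 2, min 35) -> median=30
Step 5: insert 46 -> lo=[23, 25, 35] (size 3, max 35) hi=[37, 46] (size 2, min 37) -> median=35
Step 6: insert 28 -> lo=[23, 25, 28] (size 3, max 28) hi=[35, 37, 46] (size 3, min 35) -> median=31.5
Step 7: insert 27 -> lo=[23, 25, 27, 28] (size 4, max 28) hi=[35, 37, 46] (size 3, min 35) -> median=28
Step 8: insert 10 -> lo=[10, 23, 25, 27] (size 4, max 27) hi=[28, 35, 37, 46] (size 4, min 28) -> median=27.5

Answer: 23 29 25 30 35 31.5 28 27.5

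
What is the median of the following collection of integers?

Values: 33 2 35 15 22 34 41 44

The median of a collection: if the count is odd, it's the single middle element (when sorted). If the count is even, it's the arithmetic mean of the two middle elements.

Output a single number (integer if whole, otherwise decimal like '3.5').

Step 1: insert 33 -> lo=[33] (size 1, max 33) hi=[] (size 0) -> median=33
Step 2: insert 2 -> lo=[2] (size 1, max 2) hi=[33] (size 1, min 33) -> median=17.5
Step 3: insert 35 -> lo=[2, 33] (size 2, max 33) hi=[35] (size 1, min 35) -> median=33
Step 4: insert 15 -> lo=[2, 15] (size 2, max 15) hi=[33, 35] (size 2, min 33) -> median=24
Step 5: insert 22 -> lo=[2, 15, 22] (size 3, max 22) hi=[33, 35] (size 2, min 33) -> median=22
Step 6: insert 34 -> lo=[2, 15, 22] (size 3, max 22) hi=[33, 34, 35] (size 3, min 33) -> median=27.5
Step 7: insert 41 -> lo=[2, 15, 22, 33] (size 4, max 33) hi=[34, 35, 41] (size 3, min 34) -> median=33
Step 8: insert 44 -> lo=[2, 15, 22, 33] (size 4, max 33) hi=[34, 35, 41, 44] (size 4, min 34) -> median=33.5

Answer: 33.5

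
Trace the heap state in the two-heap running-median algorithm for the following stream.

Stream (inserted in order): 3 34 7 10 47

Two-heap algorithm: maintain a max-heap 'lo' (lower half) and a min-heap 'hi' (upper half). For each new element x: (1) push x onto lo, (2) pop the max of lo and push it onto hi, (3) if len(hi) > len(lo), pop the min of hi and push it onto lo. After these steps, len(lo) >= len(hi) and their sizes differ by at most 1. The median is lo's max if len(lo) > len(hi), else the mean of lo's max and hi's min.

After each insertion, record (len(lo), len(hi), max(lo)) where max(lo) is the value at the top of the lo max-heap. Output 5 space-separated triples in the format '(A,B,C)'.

Answer: (1,0,3) (1,1,3) (2,1,7) (2,2,7) (3,2,10)

Derivation:
Step 1: insert 3 -> lo=[3] hi=[] -> (len(lo)=1, len(hi)=0, max(lo)=3)
Step 2: insert 34 -> lo=[3] hi=[34] -> (len(lo)=1, len(hi)=1, max(lo)=3)
Step 3: insert 7 -> lo=[3, 7] hi=[34] -> (len(lo)=2, len(hi)=1, max(lo)=7)
Step 4: insert 10 -> lo=[3, 7] hi=[10, 34] -> (len(lo)=2, len(hi)=2, max(lo)=7)
Step 5: insert 47 -> lo=[3, 7, 10] hi=[34, 47] -> (len(lo)=3, len(hi)=2, max(lo)=10)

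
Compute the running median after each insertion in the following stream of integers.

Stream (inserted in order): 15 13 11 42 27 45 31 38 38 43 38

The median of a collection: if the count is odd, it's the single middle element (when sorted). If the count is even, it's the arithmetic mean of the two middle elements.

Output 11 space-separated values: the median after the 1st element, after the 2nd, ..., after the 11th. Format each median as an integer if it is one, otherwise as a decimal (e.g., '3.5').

Answer: 15 14 13 14 15 21 27 29 31 34.5 38

Derivation:
Step 1: insert 15 -> lo=[15] (size 1, max 15) hi=[] (size 0) -> median=15
Step 2: insert 13 -> lo=[13] (size 1, max 13) hi=[15] (size 1, min 15) -> median=14
Step 3: insert 11 -> lo=[11, 13] (size 2, max 13) hi=[15] (size 1, min 15) -> median=13
Step 4: insert 42 -> lo=[11, 13] (size 2, max 13) hi=[15, 42] (size 2, min 15) -> median=14
Step 5: insert 27 -> lo=[11, 13, 15] (size 3, max 15) hi=[27, 42] (size 2, min 27) -> median=15
Step 6: insert 45 -> lo=[11, 13, 15] (size 3, max 15) hi=[27, 42, 45] (size 3, min 27) -> median=21
Step 7: insert 31 -> lo=[11, 13, 15, 27] (size 4, max 27) hi=[31, 42, 45] (size 3, min 31) -> median=27
Step 8: insert 38 -> lo=[11, 13, 15, 27] (size 4, max 27) hi=[31, 38, 42, 45] (size 4, min 31) -> median=29
Step 9: insert 38 -> lo=[11, 13, 15, 27, 31] (size 5, max 31) hi=[38, 38, 42, 45] (size 4, min 38) -> median=31
Step 10: insert 43 -> lo=[11, 13, 15, 27, 31] (size 5, max 31) hi=[38, 38, 42, 43, 45] (size 5, min 38) -> median=34.5
Step 11: insert 38 -> lo=[11, 13, 15, 27, 31, 38] (size 6, max 38) hi=[38, 38, 42, 43, 45] (size 5, min 38) -> median=38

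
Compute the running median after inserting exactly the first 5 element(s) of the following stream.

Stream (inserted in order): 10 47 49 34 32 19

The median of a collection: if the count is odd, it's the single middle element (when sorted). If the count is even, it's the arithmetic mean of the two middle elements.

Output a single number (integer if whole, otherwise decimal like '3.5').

Step 1: insert 10 -> lo=[10] (size 1, max 10) hi=[] (size 0) -> median=10
Step 2: insert 47 -> lo=[10] (size 1, max 10) hi=[47] (size 1, min 47) -> median=28.5
Step 3: insert 49 -> lo=[10, 47] (size 2, max 47) hi=[49] (size 1, min 49) -> median=47
Step 4: insert 34 -> lo=[10, 34] (size 2, max 34) hi=[47, 49] (size 2, min 47) -> median=40.5
Step 5: insert 32 -> lo=[10, 32, 34] (size 3, max 34) hi=[47, 49] (size 2, min 47) -> median=34

Answer: 34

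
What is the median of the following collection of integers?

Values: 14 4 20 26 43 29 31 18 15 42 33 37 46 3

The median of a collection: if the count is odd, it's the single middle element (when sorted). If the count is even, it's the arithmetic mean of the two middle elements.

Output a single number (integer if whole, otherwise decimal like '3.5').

Answer: 27.5

Derivation:
Step 1: insert 14 -> lo=[14] (size 1, max 14) hi=[] (size 0) -> median=14
Step 2: insert 4 -> lo=[4] (size 1, max 4) hi=[14] (size 1, min 14) -> median=9
Step 3: insert 20 -> lo=[4, 14] (size 2, max 14) hi=[20] (size 1, min 20) -> median=14
Step 4: insert 26 -> lo=[4, 14] (size 2, max 14) hi=[20, 26] (size 2, min 20) -> median=17
Step 5: insert 43 -> lo=[4, 14, 20] (size 3, max 20) hi=[26, 43] (size 2, min 26) -> median=20
Step 6: insert 29 -> lo=[4, 14, 20] (size 3, max 20) hi=[26, 29, 43] (size 3, min 26) -> median=23
Step 7: insert 31 -> lo=[4, 14, 20, 26] (size 4, max 26) hi=[29, 31, 43] (size 3, min 29) -> median=26
Step 8: insert 18 -> lo=[4, 14, 18, 20] (size 4, max 20) hi=[26, 29, 31, 43] (size 4, min 26) -> median=23
Step 9: insert 15 -> lo=[4, 14, 15, 18, 20] (size 5, max 20) hi=[26, 29, 31, 43] (size 4, min 26) -> median=20
Step 10: insert 42 -> lo=[4, 14, 15, 18, 20] (size 5, max 20) hi=[26, 29, 31, 42, 43] (size 5, min 26) -> median=23
Step 11: insert 33 -> lo=[4, 14, 15, 18, 20, 26] (size 6, max 26) hi=[29, 31, 33, 42, 43] (size 5, min 29) -> median=26
Step 12: insert 37 -> lo=[4, 14, 15, 18, 20, 26] (size 6, max 26) hi=[29, 31, 33, 37, 42, 43] (size 6, min 29) -> median=27.5
Step 13: insert 46 -> lo=[4, 14, 15, 18, 20, 26, 29] (size 7, max 29) hi=[31, 33, 37, 42, 43, 46] (size 6, min 31) -> median=29
Step 14: insert 3 -> lo=[3, 4, 14, 15, 18, 20, 26] (size 7, max 26) hi=[29, 31, 33, 37, 42, 43, 46] (size 7, min 29) -> median=27.5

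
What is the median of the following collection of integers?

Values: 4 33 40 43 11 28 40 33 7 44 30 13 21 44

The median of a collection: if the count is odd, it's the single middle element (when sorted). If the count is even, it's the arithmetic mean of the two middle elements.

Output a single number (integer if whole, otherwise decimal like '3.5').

Step 1: insert 4 -> lo=[4] (size 1, max 4) hi=[] (size 0) -> median=4
Step 2: insert 33 -> lo=[4] (size 1, max 4) hi=[33] (size 1, min 33) -> median=18.5
Step 3: insert 40 -> lo=[4, 33] (size 2, max 33) hi=[40] (size 1, min 40) -> median=33
Step 4: insert 43 -> lo=[4, 33] (size 2, max 33) hi=[40, 43] (size 2, min 40) -> median=36.5
Step 5: insert 11 -> lo=[4, 11, 33] (size 3, max 33) hi=[40, 43] (size 2, min 40) -> median=33
Step 6: insert 28 -> lo=[4, 11, 28] (size 3, max 28) hi=[33, 40, 43] (size 3, min 33) -> median=30.5
Step 7: insert 40 -> lo=[4, 11, 28, 33] (size 4, max 33) hi=[40, 40, 43] (size 3, min 40) -> median=33
Step 8: insert 33 -> lo=[4, 11, 28, 33] (size 4, max 33) hi=[33, 40, 40, 43] (size 4, min 33) -> median=33
Step 9: insert 7 -> lo=[4, 7, 11, 28, 33] (size 5, max 33) hi=[33, 40, 40, 43] (size 4, min 33) -> median=33
Step 10: insert 44 -> lo=[4, 7, 11, 28, 33] (size 5, max 33) hi=[33, 40, 40, 43, 44] (size 5, min 33) -> median=33
Step 11: insert 30 -> lo=[4, 7, 11, 28, 30, 33] (size 6, max 33) hi=[33, 40, 40, 43, 44] (size 5, min 33) -> median=33
Step 12: insert 13 -> lo=[4, 7, 11, 13, 28, 30] (size 6, max 30) hi=[33, 33, 40, 40, 43, 44] (size 6, min 33) -> median=31.5
Step 13: insert 21 -> lo=[4, 7, 11, 13, 21, 28, 30] (size 7, max 30) hi=[33, 33, 40, 40, 43, 44] (size 6, min 33) -> median=30
Step 14: insert 44 -> lo=[4, 7, 11, 13, 21, 28, 30] (size 7, max 30) hi=[33, 33, 40, 40, 43, 44, 44] (size 7, min 33) -> median=31.5

Answer: 31.5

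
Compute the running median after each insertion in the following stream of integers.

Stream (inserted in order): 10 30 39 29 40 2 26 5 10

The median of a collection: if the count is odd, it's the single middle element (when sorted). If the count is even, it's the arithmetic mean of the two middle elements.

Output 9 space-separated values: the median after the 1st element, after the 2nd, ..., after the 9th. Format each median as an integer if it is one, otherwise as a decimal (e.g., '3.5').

Step 1: insert 10 -> lo=[10] (size 1, max 10) hi=[] (size 0) -> median=10
Step 2: insert 30 -> lo=[10] (size 1, max 10) hi=[30] (size 1, min 30) -> median=20
Step 3: insert 39 -> lo=[10, 30] (size 2, max 30) hi=[39] (size 1, min 39) -> median=30
Step 4: insert 29 -> lo=[10, 29] (size 2, max 29) hi=[30, 39] (size 2, min 30) -> median=29.5
Step 5: insert 40 -> lo=[10, 29, 30] (size 3, max 30) hi=[39, 40] (size 2, min 39) -> median=30
Step 6: insert 2 -> lo=[2, 10, 29] (size 3, max 29) hi=[30, 39, 40] (size 3, min 30) -> median=29.5
Step 7: insert 26 -> lo=[2, 10, 26, 29] (size 4, max 29) hi=[30, 39, 40] (size 3, min 30) -> median=29
Step 8: insert 5 -> lo=[2, 5, 10, 26] (size 4, max 26) hi=[29, 30, 39, 40] (size 4, min 29) -> median=27.5
Step 9: insert 10 -> lo=[2, 5, 10, 10, 26] (size 5, max 26) hi=[29, 30, 39, 40] (size 4, min 29) -> median=26

Answer: 10 20 30 29.5 30 29.5 29 27.5 26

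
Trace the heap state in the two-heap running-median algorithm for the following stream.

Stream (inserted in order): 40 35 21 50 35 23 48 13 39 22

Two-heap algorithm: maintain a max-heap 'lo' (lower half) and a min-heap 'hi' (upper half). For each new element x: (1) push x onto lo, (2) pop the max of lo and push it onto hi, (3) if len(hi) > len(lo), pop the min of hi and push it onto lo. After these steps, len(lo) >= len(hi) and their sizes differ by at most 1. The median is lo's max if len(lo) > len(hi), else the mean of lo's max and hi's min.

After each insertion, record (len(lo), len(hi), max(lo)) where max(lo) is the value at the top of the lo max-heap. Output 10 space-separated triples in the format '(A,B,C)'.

Step 1: insert 40 -> lo=[40] hi=[] -> (len(lo)=1, len(hi)=0, max(lo)=40)
Step 2: insert 35 -> lo=[35] hi=[40] -> (len(lo)=1, len(hi)=1, max(lo)=35)
Step 3: insert 21 -> lo=[21, 35] hi=[40] -> (len(lo)=2, len(hi)=1, max(lo)=35)
Step 4: insert 50 -> lo=[21, 35] hi=[40, 50] -> (len(lo)=2, len(hi)=2, max(lo)=35)
Step 5: insert 35 -> lo=[21, 35, 35] hi=[40, 50] -> (len(lo)=3, len(hi)=2, max(lo)=35)
Step 6: insert 23 -> lo=[21, 23, 35] hi=[35, 40, 50] -> (len(lo)=3, len(hi)=3, max(lo)=35)
Step 7: insert 48 -> lo=[21, 23, 35, 35] hi=[40, 48, 50] -> (len(lo)=4, len(hi)=3, max(lo)=35)
Step 8: insert 13 -> lo=[13, 21, 23, 35] hi=[35, 40, 48, 50] -> (len(lo)=4, len(hi)=4, max(lo)=35)
Step 9: insert 39 -> lo=[13, 21, 23, 35, 35] hi=[39, 40, 48, 50] -> (len(lo)=5, len(hi)=4, max(lo)=35)
Step 10: insert 22 -> lo=[13, 21, 22, 23, 35] hi=[35, 39, 40, 48, 50] -> (len(lo)=5, len(hi)=5, max(lo)=35)

Answer: (1,0,40) (1,1,35) (2,1,35) (2,2,35) (3,2,35) (3,3,35) (4,3,35) (4,4,35) (5,4,35) (5,5,35)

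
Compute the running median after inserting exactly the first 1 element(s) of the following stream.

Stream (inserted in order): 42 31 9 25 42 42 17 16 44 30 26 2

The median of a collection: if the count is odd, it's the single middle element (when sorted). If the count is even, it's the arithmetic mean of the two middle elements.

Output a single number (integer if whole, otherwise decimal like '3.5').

Answer: 42

Derivation:
Step 1: insert 42 -> lo=[42] (size 1, max 42) hi=[] (size 0) -> median=42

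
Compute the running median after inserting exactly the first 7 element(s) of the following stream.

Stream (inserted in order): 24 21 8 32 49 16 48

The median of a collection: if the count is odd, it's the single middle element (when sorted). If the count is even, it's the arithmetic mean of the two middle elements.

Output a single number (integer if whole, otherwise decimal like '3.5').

Step 1: insert 24 -> lo=[24] (size 1, max 24) hi=[] (size 0) -> median=24
Step 2: insert 21 -> lo=[21] (size 1, max 21) hi=[24] (size 1, min 24) -> median=22.5
Step 3: insert 8 -> lo=[8, 21] (size 2, max 21) hi=[24] (size 1, min 24) -> median=21
Step 4: insert 32 -> lo=[8, 21] (size 2, max 21) hi=[24, 32] (size 2, min 24) -> median=22.5
Step 5: insert 49 -> lo=[8, 21, 24] (size 3, max 24) hi=[32, 49] (size 2, min 32) -> median=24
Step 6: insert 16 -> lo=[8, 16, 21] (size 3, max 21) hi=[24, 32, 49] (size 3, min 24) -> median=22.5
Step 7: insert 48 -> lo=[8, 16, 21, 24] (size 4, max 24) hi=[32, 48, 49] (size 3, min 32) -> median=24

Answer: 24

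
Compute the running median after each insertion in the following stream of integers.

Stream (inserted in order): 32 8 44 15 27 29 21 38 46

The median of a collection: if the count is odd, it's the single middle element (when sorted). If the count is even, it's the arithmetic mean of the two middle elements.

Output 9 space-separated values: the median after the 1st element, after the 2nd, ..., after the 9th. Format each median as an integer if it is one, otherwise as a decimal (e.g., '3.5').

Step 1: insert 32 -> lo=[32] (size 1, max 32) hi=[] (size 0) -> median=32
Step 2: insert 8 -> lo=[8] (size 1, max 8) hi=[32] (size 1, min 32) -> median=20
Step 3: insert 44 -> lo=[8, 32] (size 2, max 32) hi=[44] (size 1, min 44) -> median=32
Step 4: insert 15 -> lo=[8, 15] (size 2, max 15) hi=[32, 44] (size 2, min 32) -> median=23.5
Step 5: insert 27 -> lo=[8, 15, 27] (size 3, max 27) hi=[32, 44] (size 2, min 32) -> median=27
Step 6: insert 29 -> lo=[8, 15, 27] (size 3, max 27) hi=[29, 32, 44] (size 3, min 29) -> median=28
Step 7: insert 21 -> lo=[8, 15, 21, 27] (size 4, max 27) hi=[29, 32, 44] (size 3, min 29) -> median=27
Step 8: insert 38 -> lo=[8, 15, 21, 27] (size 4, max 27) hi=[29, 32, 38, 44] (size 4, min 29) -> median=28
Step 9: insert 46 -> lo=[8, 15, 21, 27, 29] (size 5, max 29) hi=[32, 38, 44, 46] (size 4, min 32) -> median=29

Answer: 32 20 32 23.5 27 28 27 28 29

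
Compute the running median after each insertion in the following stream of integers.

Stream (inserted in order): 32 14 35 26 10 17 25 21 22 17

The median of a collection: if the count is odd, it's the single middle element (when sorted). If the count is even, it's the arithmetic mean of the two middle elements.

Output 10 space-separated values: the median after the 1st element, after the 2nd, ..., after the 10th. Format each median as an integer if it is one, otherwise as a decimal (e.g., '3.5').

Answer: 32 23 32 29 26 21.5 25 23 22 21.5

Derivation:
Step 1: insert 32 -> lo=[32] (size 1, max 32) hi=[] (size 0) -> median=32
Step 2: insert 14 -> lo=[14] (size 1, max 14) hi=[32] (size 1, min 32) -> median=23
Step 3: insert 35 -> lo=[14, 32] (size 2, max 32) hi=[35] (size 1, min 35) -> median=32
Step 4: insert 26 -> lo=[14, 26] (size 2, max 26) hi=[32, 35] (size 2, min 32) -> median=29
Step 5: insert 10 -> lo=[10, 14, 26] (size 3, max 26) hi=[32, 35] (size 2, min 32) -> median=26
Step 6: insert 17 -> lo=[10, 14, 17] (size 3, max 17) hi=[26, 32, 35] (size 3, min 26) -> median=21.5
Step 7: insert 25 -> lo=[10, 14, 17, 25] (size 4, max 25) hi=[26, 32, 35] (size 3, min 26) -> median=25
Step 8: insert 21 -> lo=[10, 14, 17, 21] (size 4, max 21) hi=[25, 26, 32, 35] (size 4, min 25) -> median=23
Step 9: insert 22 -> lo=[10, 14, 17, 21, 22] (size 5, max 22) hi=[25, 26, 32, 35] (size 4, min 25) -> median=22
Step 10: insert 17 -> lo=[10, 14, 17, 17, 21] (size 5, max 21) hi=[22, 25, 26, 32, 35] (size 5, min 22) -> median=21.5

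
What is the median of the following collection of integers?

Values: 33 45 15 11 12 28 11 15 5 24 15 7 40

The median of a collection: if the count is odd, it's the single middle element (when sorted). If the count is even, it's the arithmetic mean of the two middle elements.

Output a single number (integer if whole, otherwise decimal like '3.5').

Step 1: insert 33 -> lo=[33] (size 1, max 33) hi=[] (size 0) -> median=33
Step 2: insert 45 -> lo=[33] (size 1, max 33) hi=[45] (size 1, min 45) -> median=39
Step 3: insert 15 -> lo=[15, 33] (size 2, max 33) hi=[45] (size 1, min 45) -> median=33
Step 4: insert 11 -> lo=[11, 15] (size 2, max 15) hi=[33, 45] (size 2, min 33) -> median=24
Step 5: insert 12 -> lo=[11, 12, 15] (size 3, max 15) hi=[33, 45] (size 2, min 33) -> median=15
Step 6: insert 28 -> lo=[11, 12, 15] (size 3, max 15) hi=[28, 33, 45] (size 3, min 28) -> median=21.5
Step 7: insert 11 -> lo=[11, 11, 12, 15] (size 4, max 15) hi=[28, 33, 45] (size 3, min 28) -> median=15
Step 8: insert 15 -> lo=[11, 11, 12, 15] (size 4, max 15) hi=[15, 28, 33, 45] (size 4, min 15) -> median=15
Step 9: insert 5 -> lo=[5, 11, 11, 12, 15] (size 5, max 15) hi=[15, 28, 33, 45] (size 4, min 15) -> median=15
Step 10: insert 24 -> lo=[5, 11, 11, 12, 15] (size 5, max 15) hi=[15, 24, 28, 33, 45] (size 5, min 15) -> median=15
Step 11: insert 15 -> lo=[5, 11, 11, 12, 15, 15] (size 6, max 15) hi=[15, 24, 28, 33, 45] (size 5, min 15) -> median=15
Step 12: insert 7 -> lo=[5, 7, 11, 11, 12, 15] (size 6, max 15) hi=[15, 15, 24, 28, 33, 45] (size 6, min 15) -> median=15
Step 13: insert 40 -> lo=[5, 7, 11, 11, 12, 15, 15] (size 7, max 15) hi=[15, 24, 28, 33, 40, 45] (size 6, min 15) -> median=15

Answer: 15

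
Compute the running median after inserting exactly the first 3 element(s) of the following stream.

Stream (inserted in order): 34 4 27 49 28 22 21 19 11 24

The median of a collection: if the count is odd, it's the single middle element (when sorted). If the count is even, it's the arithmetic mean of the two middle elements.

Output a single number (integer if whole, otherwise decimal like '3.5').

Answer: 27

Derivation:
Step 1: insert 34 -> lo=[34] (size 1, max 34) hi=[] (size 0) -> median=34
Step 2: insert 4 -> lo=[4] (size 1, max 4) hi=[34] (size 1, min 34) -> median=19
Step 3: insert 27 -> lo=[4, 27] (size 2, max 27) hi=[34] (size 1, min 34) -> median=27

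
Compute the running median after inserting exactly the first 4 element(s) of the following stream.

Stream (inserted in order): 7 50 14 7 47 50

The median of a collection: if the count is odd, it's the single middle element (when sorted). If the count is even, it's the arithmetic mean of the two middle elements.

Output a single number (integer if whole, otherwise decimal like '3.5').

Step 1: insert 7 -> lo=[7] (size 1, max 7) hi=[] (size 0) -> median=7
Step 2: insert 50 -> lo=[7] (size 1, max 7) hi=[50] (size 1, min 50) -> median=28.5
Step 3: insert 14 -> lo=[7, 14] (size 2, max 14) hi=[50] (size 1, min 50) -> median=14
Step 4: insert 7 -> lo=[7, 7] (size 2, max 7) hi=[14, 50] (size 2, min 14) -> median=10.5

Answer: 10.5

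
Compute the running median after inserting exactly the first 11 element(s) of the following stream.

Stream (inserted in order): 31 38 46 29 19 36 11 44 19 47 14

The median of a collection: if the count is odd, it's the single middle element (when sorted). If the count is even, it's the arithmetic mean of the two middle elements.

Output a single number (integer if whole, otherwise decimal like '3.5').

Answer: 31

Derivation:
Step 1: insert 31 -> lo=[31] (size 1, max 31) hi=[] (size 0) -> median=31
Step 2: insert 38 -> lo=[31] (size 1, max 31) hi=[38] (size 1, min 38) -> median=34.5
Step 3: insert 46 -> lo=[31, 38] (size 2, max 38) hi=[46] (size 1, min 46) -> median=38
Step 4: insert 29 -> lo=[29, 31] (size 2, max 31) hi=[38, 46] (size 2, min 38) -> median=34.5
Step 5: insert 19 -> lo=[19, 29, 31] (size 3, max 31) hi=[38, 46] (size 2, min 38) -> median=31
Step 6: insert 36 -> lo=[19, 29, 31] (size 3, max 31) hi=[36, 38, 46] (size 3, min 36) -> median=33.5
Step 7: insert 11 -> lo=[11, 19, 29, 31] (size 4, max 31) hi=[36, 38, 46] (size 3, min 36) -> median=31
Step 8: insert 44 -> lo=[11, 19, 29, 31] (size 4, max 31) hi=[36, 38, 44, 46] (size 4, min 36) -> median=33.5
Step 9: insert 19 -> lo=[11, 19, 19, 29, 31] (size 5, max 31) hi=[36, 38, 44, 46] (size 4, min 36) -> median=31
Step 10: insert 47 -> lo=[11, 19, 19, 29, 31] (size 5, max 31) hi=[36, 38, 44, 46, 47] (size 5, min 36) -> median=33.5
Step 11: insert 14 -> lo=[11, 14, 19, 19, 29, 31] (size 6, max 31) hi=[36, 38, 44, 46, 47] (size 5, min 36) -> median=31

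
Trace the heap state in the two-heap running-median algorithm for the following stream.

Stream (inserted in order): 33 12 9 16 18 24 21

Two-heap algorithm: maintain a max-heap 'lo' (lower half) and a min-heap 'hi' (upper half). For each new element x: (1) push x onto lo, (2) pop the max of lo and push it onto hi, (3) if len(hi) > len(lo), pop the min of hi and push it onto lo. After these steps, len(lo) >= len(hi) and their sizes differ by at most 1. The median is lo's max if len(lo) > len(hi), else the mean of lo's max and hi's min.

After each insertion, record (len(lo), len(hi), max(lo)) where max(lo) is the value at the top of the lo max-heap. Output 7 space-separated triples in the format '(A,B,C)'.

Step 1: insert 33 -> lo=[33] hi=[] -> (len(lo)=1, len(hi)=0, max(lo)=33)
Step 2: insert 12 -> lo=[12] hi=[33] -> (len(lo)=1, len(hi)=1, max(lo)=12)
Step 3: insert 9 -> lo=[9, 12] hi=[33] -> (len(lo)=2, len(hi)=1, max(lo)=12)
Step 4: insert 16 -> lo=[9, 12] hi=[16, 33] -> (len(lo)=2, len(hi)=2, max(lo)=12)
Step 5: insert 18 -> lo=[9, 12, 16] hi=[18, 33] -> (len(lo)=3, len(hi)=2, max(lo)=16)
Step 6: insert 24 -> lo=[9, 12, 16] hi=[18, 24, 33] -> (len(lo)=3, len(hi)=3, max(lo)=16)
Step 7: insert 21 -> lo=[9, 12, 16, 18] hi=[21, 24, 33] -> (len(lo)=4, len(hi)=3, max(lo)=18)

Answer: (1,0,33) (1,1,12) (2,1,12) (2,2,12) (3,2,16) (3,3,16) (4,3,18)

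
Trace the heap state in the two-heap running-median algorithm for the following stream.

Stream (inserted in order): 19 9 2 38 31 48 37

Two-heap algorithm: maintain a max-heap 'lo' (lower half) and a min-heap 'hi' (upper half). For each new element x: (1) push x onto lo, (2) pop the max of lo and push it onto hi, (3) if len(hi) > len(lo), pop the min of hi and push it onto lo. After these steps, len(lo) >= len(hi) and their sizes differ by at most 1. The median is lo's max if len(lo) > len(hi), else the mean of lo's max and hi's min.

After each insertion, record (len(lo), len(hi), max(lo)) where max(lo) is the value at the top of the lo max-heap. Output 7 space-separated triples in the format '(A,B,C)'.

Step 1: insert 19 -> lo=[19] hi=[] -> (len(lo)=1, len(hi)=0, max(lo)=19)
Step 2: insert 9 -> lo=[9] hi=[19] -> (len(lo)=1, len(hi)=1, max(lo)=9)
Step 3: insert 2 -> lo=[2, 9] hi=[19] -> (len(lo)=2, len(hi)=1, max(lo)=9)
Step 4: insert 38 -> lo=[2, 9] hi=[19, 38] -> (len(lo)=2, len(hi)=2, max(lo)=9)
Step 5: insert 31 -> lo=[2, 9, 19] hi=[31, 38] -> (len(lo)=3, len(hi)=2, max(lo)=19)
Step 6: insert 48 -> lo=[2, 9, 19] hi=[31, 38, 48] -> (len(lo)=3, len(hi)=3, max(lo)=19)
Step 7: insert 37 -> lo=[2, 9, 19, 31] hi=[37, 38, 48] -> (len(lo)=4, len(hi)=3, max(lo)=31)

Answer: (1,0,19) (1,1,9) (2,1,9) (2,2,9) (3,2,19) (3,3,19) (4,3,31)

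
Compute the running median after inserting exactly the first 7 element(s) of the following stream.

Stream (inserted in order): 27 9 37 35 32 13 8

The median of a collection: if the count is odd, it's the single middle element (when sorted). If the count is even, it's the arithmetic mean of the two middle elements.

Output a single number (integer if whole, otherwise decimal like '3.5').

Step 1: insert 27 -> lo=[27] (size 1, max 27) hi=[] (size 0) -> median=27
Step 2: insert 9 -> lo=[9] (size 1, max 9) hi=[27] (size 1, min 27) -> median=18
Step 3: insert 37 -> lo=[9, 27] (size 2, max 27) hi=[37] (size 1, min 37) -> median=27
Step 4: insert 35 -> lo=[9, 27] (size 2, max 27) hi=[35, 37] (size 2, min 35) -> median=31
Step 5: insert 32 -> lo=[9, 27, 32] (size 3, max 32) hi=[35, 37] (size 2, min 35) -> median=32
Step 6: insert 13 -> lo=[9, 13, 27] (size 3, max 27) hi=[32, 35, 37] (size 3, min 32) -> median=29.5
Step 7: insert 8 -> lo=[8, 9, 13, 27] (size 4, max 27) hi=[32, 35, 37] (size 3, min 32) -> median=27

Answer: 27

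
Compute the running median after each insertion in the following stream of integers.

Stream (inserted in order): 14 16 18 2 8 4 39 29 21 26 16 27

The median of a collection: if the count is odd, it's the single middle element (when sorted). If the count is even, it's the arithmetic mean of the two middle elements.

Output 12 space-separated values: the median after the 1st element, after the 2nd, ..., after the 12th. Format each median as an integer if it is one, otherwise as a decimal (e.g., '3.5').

Answer: 14 15 16 15 14 11 14 15 16 17 16 17

Derivation:
Step 1: insert 14 -> lo=[14] (size 1, max 14) hi=[] (size 0) -> median=14
Step 2: insert 16 -> lo=[14] (size 1, max 14) hi=[16] (size 1, min 16) -> median=15
Step 3: insert 18 -> lo=[14, 16] (size 2, max 16) hi=[18] (size 1, min 18) -> median=16
Step 4: insert 2 -> lo=[2, 14] (size 2, max 14) hi=[16, 18] (size 2, min 16) -> median=15
Step 5: insert 8 -> lo=[2, 8, 14] (size 3, max 14) hi=[16, 18] (size 2, min 16) -> median=14
Step 6: insert 4 -> lo=[2, 4, 8] (size 3, max 8) hi=[14, 16, 18] (size 3, min 14) -> median=11
Step 7: insert 39 -> lo=[2, 4, 8, 14] (size 4, max 14) hi=[16, 18, 39] (size 3, min 16) -> median=14
Step 8: insert 29 -> lo=[2, 4, 8, 14] (size 4, max 14) hi=[16, 18, 29, 39] (size 4, min 16) -> median=15
Step 9: insert 21 -> lo=[2, 4, 8, 14, 16] (size 5, max 16) hi=[18, 21, 29, 39] (size 4, min 18) -> median=16
Step 10: insert 26 -> lo=[2, 4, 8, 14, 16] (size 5, max 16) hi=[18, 21, 26, 29, 39] (size 5, min 18) -> median=17
Step 11: insert 16 -> lo=[2, 4, 8, 14, 16, 16] (size 6, max 16) hi=[18, 21, 26, 29, 39] (size 5, min 18) -> median=16
Step 12: insert 27 -> lo=[2, 4, 8, 14, 16, 16] (size 6, max 16) hi=[18, 21, 26, 27, 29, 39] (size 6, min 18) -> median=17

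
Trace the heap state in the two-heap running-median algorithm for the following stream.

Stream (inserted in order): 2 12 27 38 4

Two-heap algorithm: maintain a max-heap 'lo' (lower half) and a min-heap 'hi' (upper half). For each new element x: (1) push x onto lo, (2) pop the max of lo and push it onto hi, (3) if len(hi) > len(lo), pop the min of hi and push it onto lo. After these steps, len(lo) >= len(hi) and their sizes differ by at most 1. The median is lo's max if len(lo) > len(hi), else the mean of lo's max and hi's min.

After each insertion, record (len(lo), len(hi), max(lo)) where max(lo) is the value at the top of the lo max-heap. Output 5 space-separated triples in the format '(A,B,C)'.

Answer: (1,0,2) (1,1,2) (2,1,12) (2,2,12) (3,2,12)

Derivation:
Step 1: insert 2 -> lo=[2] hi=[] -> (len(lo)=1, len(hi)=0, max(lo)=2)
Step 2: insert 12 -> lo=[2] hi=[12] -> (len(lo)=1, len(hi)=1, max(lo)=2)
Step 3: insert 27 -> lo=[2, 12] hi=[27] -> (len(lo)=2, len(hi)=1, max(lo)=12)
Step 4: insert 38 -> lo=[2, 12] hi=[27, 38] -> (len(lo)=2, len(hi)=2, max(lo)=12)
Step 5: insert 4 -> lo=[2, 4, 12] hi=[27, 38] -> (len(lo)=3, len(hi)=2, max(lo)=12)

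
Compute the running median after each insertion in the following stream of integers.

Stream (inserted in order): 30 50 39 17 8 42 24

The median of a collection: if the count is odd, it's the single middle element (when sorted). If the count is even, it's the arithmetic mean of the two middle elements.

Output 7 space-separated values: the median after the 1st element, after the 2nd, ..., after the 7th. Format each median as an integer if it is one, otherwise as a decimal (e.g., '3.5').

Answer: 30 40 39 34.5 30 34.5 30

Derivation:
Step 1: insert 30 -> lo=[30] (size 1, max 30) hi=[] (size 0) -> median=30
Step 2: insert 50 -> lo=[30] (size 1, max 30) hi=[50] (size 1, min 50) -> median=40
Step 3: insert 39 -> lo=[30, 39] (size 2, max 39) hi=[50] (size 1, min 50) -> median=39
Step 4: insert 17 -> lo=[17, 30] (size 2, max 30) hi=[39, 50] (size 2, min 39) -> median=34.5
Step 5: insert 8 -> lo=[8, 17, 30] (size 3, max 30) hi=[39, 50] (size 2, min 39) -> median=30
Step 6: insert 42 -> lo=[8, 17, 30] (size 3, max 30) hi=[39, 42, 50] (size 3, min 39) -> median=34.5
Step 7: insert 24 -> lo=[8, 17, 24, 30] (size 4, max 30) hi=[39, 42, 50] (size 3, min 39) -> median=30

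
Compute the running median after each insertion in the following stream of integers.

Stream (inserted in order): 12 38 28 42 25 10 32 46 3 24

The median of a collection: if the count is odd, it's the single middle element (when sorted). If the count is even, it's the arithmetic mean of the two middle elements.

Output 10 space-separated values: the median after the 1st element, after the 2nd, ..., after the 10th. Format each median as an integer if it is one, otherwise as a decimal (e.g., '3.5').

Step 1: insert 12 -> lo=[12] (size 1, max 12) hi=[] (size 0) -> median=12
Step 2: insert 38 -> lo=[12] (size 1, max 12) hi=[38] (size 1, min 38) -> median=25
Step 3: insert 28 -> lo=[12, 28] (size 2, max 28) hi=[38] (size 1, min 38) -> median=28
Step 4: insert 42 -> lo=[12, 28] (size 2, max 28) hi=[38, 42] (size 2, min 38) -> median=33
Step 5: insert 25 -> lo=[12, 25, 28] (size 3, max 28) hi=[38, 42] (size 2, min 38) -> median=28
Step 6: insert 10 -> lo=[10, 12, 25] (size 3, max 25) hi=[28, 38, 42] (size 3, min 28) -> median=26.5
Step 7: insert 32 -> lo=[10, 12, 25, 28] (size 4, max 28) hi=[32, 38, 42] (size 3, min 32) -> median=28
Step 8: insert 46 -> lo=[10, 12, 25, 28] (size 4, max 28) hi=[32, 38, 42, 46] (size 4, min 32) -> median=30
Step 9: insert 3 -> lo=[3, 10, 12, 25, 28] (size 5, max 28) hi=[32, 38, 42, 46] (size 4, min 32) -> median=28
Step 10: insert 24 -> lo=[3, 10, 12, 24, 25] (size 5, max 25) hi=[28, 32, 38, 42, 46] (size 5, min 28) -> median=26.5

Answer: 12 25 28 33 28 26.5 28 30 28 26.5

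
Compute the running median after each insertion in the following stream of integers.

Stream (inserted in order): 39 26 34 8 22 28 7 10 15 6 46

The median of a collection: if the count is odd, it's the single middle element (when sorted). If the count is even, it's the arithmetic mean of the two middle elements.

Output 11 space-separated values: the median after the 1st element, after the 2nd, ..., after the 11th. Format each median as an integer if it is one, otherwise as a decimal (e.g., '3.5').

Step 1: insert 39 -> lo=[39] (size 1, max 39) hi=[] (size 0) -> median=39
Step 2: insert 26 -> lo=[26] (size 1, max 26) hi=[39] (size 1, min 39) -> median=32.5
Step 3: insert 34 -> lo=[26, 34] (size 2, max 34) hi=[39] (size 1, min 39) -> median=34
Step 4: insert 8 -> lo=[8, 26] (size 2, max 26) hi=[34, 39] (size 2, min 34) -> median=30
Step 5: insert 22 -> lo=[8, 22, 26] (size 3, max 26) hi=[34, 39] (size 2, min 34) -> median=26
Step 6: insert 28 -> lo=[8, 22, 26] (size 3, max 26) hi=[28, 34, 39] (size 3, min 28) -> median=27
Step 7: insert 7 -> lo=[7, 8, 22, 26] (size 4, max 26) hi=[28, 34, 39] (size 3, min 28) -> median=26
Step 8: insert 10 -> lo=[7, 8, 10, 22] (size 4, max 22) hi=[26, 28, 34, 39] (size 4, min 26) -> median=24
Step 9: insert 15 -> lo=[7, 8, 10, 15, 22] (size 5, max 22) hi=[26, 28, 34, 39] (size 4, min 26) -> median=22
Step 10: insert 6 -> lo=[6, 7, 8, 10, 15] (size 5, max 15) hi=[22, 26, 28, 34, 39] (size 5, min 22) -> median=18.5
Step 11: insert 46 -> lo=[6, 7, 8, 10, 15, 22] (size 6, max 22) hi=[26, 28, 34, 39, 46] (size 5, min 26) -> median=22

Answer: 39 32.5 34 30 26 27 26 24 22 18.5 22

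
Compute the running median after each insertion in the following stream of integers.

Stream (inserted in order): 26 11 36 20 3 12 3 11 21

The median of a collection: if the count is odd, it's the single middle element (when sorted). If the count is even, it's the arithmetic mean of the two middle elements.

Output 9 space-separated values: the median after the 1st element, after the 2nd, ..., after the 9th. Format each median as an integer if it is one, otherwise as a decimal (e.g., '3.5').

Answer: 26 18.5 26 23 20 16 12 11.5 12

Derivation:
Step 1: insert 26 -> lo=[26] (size 1, max 26) hi=[] (size 0) -> median=26
Step 2: insert 11 -> lo=[11] (size 1, max 11) hi=[26] (size 1, min 26) -> median=18.5
Step 3: insert 36 -> lo=[11, 26] (size 2, max 26) hi=[36] (size 1, min 36) -> median=26
Step 4: insert 20 -> lo=[11, 20] (size 2, max 20) hi=[26, 36] (size 2, min 26) -> median=23
Step 5: insert 3 -> lo=[3, 11, 20] (size 3, max 20) hi=[26, 36] (size 2, min 26) -> median=20
Step 6: insert 12 -> lo=[3, 11, 12] (size 3, max 12) hi=[20, 26, 36] (size 3, min 20) -> median=16
Step 7: insert 3 -> lo=[3, 3, 11, 12] (size 4, max 12) hi=[20, 26, 36] (size 3, min 20) -> median=12
Step 8: insert 11 -> lo=[3, 3, 11, 11] (size 4, max 11) hi=[12, 20, 26, 36] (size 4, min 12) -> median=11.5
Step 9: insert 21 -> lo=[3, 3, 11, 11, 12] (size 5, max 12) hi=[20, 21, 26, 36] (size 4, min 20) -> median=12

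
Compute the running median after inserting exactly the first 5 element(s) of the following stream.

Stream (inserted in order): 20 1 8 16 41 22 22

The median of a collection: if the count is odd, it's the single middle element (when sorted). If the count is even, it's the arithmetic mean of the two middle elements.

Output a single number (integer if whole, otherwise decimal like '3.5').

Step 1: insert 20 -> lo=[20] (size 1, max 20) hi=[] (size 0) -> median=20
Step 2: insert 1 -> lo=[1] (size 1, max 1) hi=[20] (size 1, min 20) -> median=10.5
Step 3: insert 8 -> lo=[1, 8] (size 2, max 8) hi=[20] (size 1, min 20) -> median=8
Step 4: insert 16 -> lo=[1, 8] (size 2, max 8) hi=[16, 20] (size 2, min 16) -> median=12
Step 5: insert 41 -> lo=[1, 8, 16] (size 3, max 16) hi=[20, 41] (size 2, min 20) -> median=16

Answer: 16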